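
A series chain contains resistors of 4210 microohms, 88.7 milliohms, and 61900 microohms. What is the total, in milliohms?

In milliohms:
  4210 microohms = 4210 × 10⁻³ milliohms = 4.21
  88.7 milliohms → 88.7
  61900 microohms = 61900 × 10⁻³ milliohms = 61.9
Sum: 4.21 + 88.7 + 61.9 = 154.81

154.81 milliohms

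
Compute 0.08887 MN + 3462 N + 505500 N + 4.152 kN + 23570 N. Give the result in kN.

625.554 kN

In kN:
  0.08887 MN = 0.08887 × 10^3 kN = 88.87
  3462 N = 3462 × 10^-3 kN = 3.462
  505500 N = 505500 × 10^-3 kN = 505.5
  4.152 kN → 4.152
  23570 N = 23570 × 10^-3 kN = 23.57
Sum: 88.87 + 3.462 + 505.5 + 4.152 + 23.57 = 625.554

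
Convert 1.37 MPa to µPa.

1370000000000 µPa

mega = 1e6, micro = 1e-6; factor is 1e12.
1.37 × 1e12 = 1370000000000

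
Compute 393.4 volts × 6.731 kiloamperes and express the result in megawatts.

393.4 × 6.731e3 = 2647.9754e3 W

2.6479754 megawatts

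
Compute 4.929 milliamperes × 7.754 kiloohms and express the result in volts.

38.219466 volts

4.929 × 10^-3 × 7.754 × 10^3 = 38.219466 V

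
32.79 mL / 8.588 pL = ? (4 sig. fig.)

3818000000

(32.79 × 10⁻³) / (8.588 × 10⁻¹²) = 3.8181 × 10⁹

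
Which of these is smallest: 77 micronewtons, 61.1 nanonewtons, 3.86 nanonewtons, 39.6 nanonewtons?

77 micronewtons = 0.000077 newtons
61.1 nanonewtons = 0.0000000611 newtons
3.86 nanonewtons = 0.00000000386 newtons
39.6 nanonewtons = 0.0000000396 newtons

3.86 nanonewtons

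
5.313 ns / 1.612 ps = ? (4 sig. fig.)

(5.313 × 10⁻⁹) / (1.612 × 10⁻¹²) = 3.2959 × 10³

3296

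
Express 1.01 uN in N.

micro = 1e-6, (no prefix) = 1e0; factor is 1e-6.
1.01 × 1e-6 = 0.00000101

0.00000101 N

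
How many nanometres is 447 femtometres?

0.000447 nanometres

femto = 1e-15, nano = 1e-9; factor is 1e-6.
447 × 1e-6 = 0.000447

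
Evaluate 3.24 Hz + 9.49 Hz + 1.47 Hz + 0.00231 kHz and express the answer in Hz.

In Hz:
  3.24 Hz → 3.24
  9.49 Hz → 9.49
  1.47 Hz → 1.47
  0.00231 kHz = 0.00231e3 Hz = 2.31
Sum: 3.24 + 9.49 + 1.47 + 2.31 = 16.51

16.51 Hz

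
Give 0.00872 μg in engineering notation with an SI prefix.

8.72 ng

= 8.72e-9 g; 1e-9 is nano.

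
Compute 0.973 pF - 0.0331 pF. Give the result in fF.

In fF:
  0.973 pF = 0.973 × 10^3 fF = 973
  0.0331 pF = 0.0331 × 10^3 fF = 33.1
Difference: 973 - 33.1 = 939.9

939.9 fF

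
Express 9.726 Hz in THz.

(no prefix) = 1e0, tera = 1e12; factor is 1e-12.
9.726 × 1e-12 = 0.000000000009726

0.000000000009726 THz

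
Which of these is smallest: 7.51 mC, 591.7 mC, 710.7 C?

7.51 mC = 0.00751 C
591.7 mC = 0.5917 C
710.7 C = 710.7 C

7.51 mC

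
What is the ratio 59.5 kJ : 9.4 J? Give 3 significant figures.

(59.5e3) / (9.4) = 6.33e3

6330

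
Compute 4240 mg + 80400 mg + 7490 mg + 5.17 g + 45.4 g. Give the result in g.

In g:
  4240 mg = 4240e-3 g = 4.24
  80400 mg = 80400e-3 g = 80.4
  7490 mg = 7490e-3 g = 7.49
  5.17 g → 5.17
  45.4 g → 45.4
Sum: 4.24 + 80.4 + 7.49 + 5.17 + 45.4 = 142.7

142.7 g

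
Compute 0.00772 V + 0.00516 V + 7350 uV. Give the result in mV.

In mV:
  0.00772 V = 0.00772e3 mV = 7.72
  0.00516 V = 0.00516e3 mV = 5.16
  7350 uV = 7350e-3 mV = 7.35
Sum: 7.72 + 5.16 + 7.35 = 20.23

20.23 mV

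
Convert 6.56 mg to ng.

milli = 10⁻³, nano = 10⁻⁹; factor is 10⁶.
6.56 × 10⁶ = 6560000

6560000 ng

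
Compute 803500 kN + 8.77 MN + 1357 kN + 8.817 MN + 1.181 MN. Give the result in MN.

823.625 MN

In MN:
  803500 kN = 803500e-3 MN = 803.5
  8.77 MN → 8.77
  1357 kN = 1357e-3 MN = 1.357
  8.817 MN → 8.817
  1.181 MN → 1.181
Sum: 803.5 + 8.77 + 1.357 + 8.817 + 1.181 = 823.625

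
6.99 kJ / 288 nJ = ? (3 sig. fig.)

(6.99 × 10^3) / (288 × 10^-9) = 0.02427 × 10^12

24300000000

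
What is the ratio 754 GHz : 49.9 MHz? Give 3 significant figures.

(754 × 10^9) / (49.9 × 10^6) = 15.11 × 10^3

15100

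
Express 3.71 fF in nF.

femto = 1e-15, nano = 1e-9; factor is 1e-6.
3.71 × 1e-6 = 0.00000371

0.00000371 nF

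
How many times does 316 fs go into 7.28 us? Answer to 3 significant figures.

(7.28e-6) / (316e-15) = 0.02304e9

23000000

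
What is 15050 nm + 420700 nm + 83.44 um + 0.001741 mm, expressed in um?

In um:
  15050 nm = 15050e-3 um = 15.05
  420700 nm = 420700e-3 um = 420.7
  83.44 um → 83.44
  0.001741 mm = 0.001741e3 um = 1.741
Sum: 15.05 + 420.7 + 83.44 + 1.741 = 520.931

520.931 um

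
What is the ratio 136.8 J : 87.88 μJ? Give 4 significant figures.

(136.8) / (87.88 × 10^-6) = 1.5567 × 10^6

1557000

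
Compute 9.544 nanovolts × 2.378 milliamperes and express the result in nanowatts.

0.022695632 nanowatts

9.544 × 10⁻⁹ × 2.378 × 10⁻³ = 22.695632 × 10⁻¹² W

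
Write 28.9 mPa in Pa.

0.0289 Pa

milli = 10⁻³, (no prefix) = 10⁰; factor is 10⁻³.
28.9 × 10⁻³ = 0.0289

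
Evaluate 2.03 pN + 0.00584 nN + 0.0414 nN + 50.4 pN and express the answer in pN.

In pN:
  2.03 pN → 2.03
  0.00584 nN = 0.00584 × 10^3 pN = 5.84
  0.0414 nN = 0.0414 × 10^3 pN = 41.4
  50.4 pN → 50.4
Sum: 2.03 + 5.84 + 41.4 + 50.4 = 99.67

99.67 pN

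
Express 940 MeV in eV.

940000000 eV

mega = 10⁶, (no prefix) = 10⁰; factor is 10⁶.
940 × 10⁶ = 940000000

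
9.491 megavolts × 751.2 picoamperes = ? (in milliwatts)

9.491 × 10⁶ × 751.2 × 10⁻¹² = 7129.6392 × 10⁻⁶ W

7.1296392 milliwatts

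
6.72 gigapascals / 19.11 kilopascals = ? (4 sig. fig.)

351600

(6.72e9) / (19.11e3) = 0.35165e6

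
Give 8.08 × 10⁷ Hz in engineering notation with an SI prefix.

80.8 MHz

= 80.8 × 10⁶ Hz; 10⁶ is mega.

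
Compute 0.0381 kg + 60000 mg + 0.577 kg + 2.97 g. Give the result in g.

In g:
  0.0381 kg = 0.0381 × 10^3 g = 38.1
  60000 mg = 60000 × 10^-3 g = 60
  0.577 kg = 0.577 × 10^3 g = 577
  2.97 g → 2.97
Sum: 38.1 + 60 + 577 + 2.97 = 678.07

678.07 g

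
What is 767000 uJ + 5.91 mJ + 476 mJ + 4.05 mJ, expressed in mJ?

1252.96 mJ

In mJ:
  767000 uJ = 767000 × 10^-3 mJ = 767
  5.91 mJ → 5.91
  476 mJ → 476
  4.05 mJ → 4.05
Sum: 767 + 5.91 + 476 + 4.05 = 1252.96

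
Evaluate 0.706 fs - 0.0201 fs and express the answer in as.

In as:
  0.706 fs = 0.706 × 10³ as = 706
  0.0201 fs = 0.0201 × 10³ as = 20.1
Difference: 706 - 20.1 = 685.9

685.9 as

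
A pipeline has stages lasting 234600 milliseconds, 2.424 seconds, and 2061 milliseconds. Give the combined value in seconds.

239.085 seconds

In seconds:
  234600 milliseconds = 234600 × 10^-3 seconds = 234.6
  2.424 seconds → 2.424
  2061 milliseconds = 2061 × 10^-3 seconds = 2.061
Sum: 234.6 + 2.424 + 2.061 = 239.085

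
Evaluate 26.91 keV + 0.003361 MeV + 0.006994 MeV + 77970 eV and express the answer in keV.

115.235 keV

In keV:
  26.91 keV → 26.91
  0.003361 MeV = 0.003361 × 10^3 keV = 3.361
  0.006994 MeV = 0.006994 × 10^3 keV = 6.994
  77970 eV = 77970 × 10^-3 keV = 77.97
Sum: 26.91 + 3.361 + 6.994 + 77.97 = 115.235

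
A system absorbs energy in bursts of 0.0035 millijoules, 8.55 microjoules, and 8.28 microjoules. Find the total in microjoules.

In microjoules:
  0.0035 millijoules = 0.0035 × 10³ microjoules = 3.5
  8.55 microjoules → 8.55
  8.28 microjoules → 8.28
Sum: 3.5 + 8.55 + 8.28 = 20.33

20.33 microjoules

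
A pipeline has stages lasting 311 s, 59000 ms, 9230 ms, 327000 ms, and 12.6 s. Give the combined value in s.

In s:
  311 s → 311
  59000 ms = 59000 × 10⁻³ s = 59
  9230 ms = 9230 × 10⁻³ s = 9.23
  327000 ms = 327000 × 10⁻³ s = 327
  12.6 s → 12.6
Sum: 311 + 59 + 9.23 + 327 + 12.6 = 718.83

718.83 s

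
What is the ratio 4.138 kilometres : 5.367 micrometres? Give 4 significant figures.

771000000

(4.138 × 10^3) / (5.367 × 10^-6) = 0.77101 × 10^9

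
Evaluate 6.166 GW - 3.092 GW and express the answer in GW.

In GW:
  6.166 GW → 6.166
  3.092 GW → 3.092
Difference: 6.166 - 3.092 = 3.074

3.074 GW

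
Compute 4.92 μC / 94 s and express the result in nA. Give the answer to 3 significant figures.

52.3 nA

(4.92 × 10^-6) / (94) = 0.05234 × 10^-6 A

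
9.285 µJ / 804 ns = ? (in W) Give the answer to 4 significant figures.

11.55 W

(9.285e-6) / (804e-9) = 0.0115485e3 W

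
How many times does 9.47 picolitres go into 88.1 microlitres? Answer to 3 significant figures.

9300000

(88.1 × 10⁻⁶) / (9.47 × 10⁻¹²) = 9.303 × 10⁶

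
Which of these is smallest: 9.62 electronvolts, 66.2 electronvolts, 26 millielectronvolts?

26 millielectronvolts

9.62 electronvolts = 9.62 electronvolts
66.2 electronvolts = 66.2 electronvolts
26 millielectronvolts = 0.026 electronvolts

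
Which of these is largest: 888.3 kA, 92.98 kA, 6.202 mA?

888.3 kA

888.3 kA = 888300 A
92.98 kA = 92980 A
6.202 mA = 0.006202 A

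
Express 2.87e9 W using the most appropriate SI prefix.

2.87 GW

= 2.87e9 W; 1e9 is giga.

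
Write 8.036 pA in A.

0.000000000008036 A

pico = 10⁻¹², (no prefix) = 10⁰; factor is 10⁻¹².
8.036 × 10⁻¹² = 0.000000000008036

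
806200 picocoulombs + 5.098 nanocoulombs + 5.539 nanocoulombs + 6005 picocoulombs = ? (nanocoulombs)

In nanocoulombs:
  806200 picocoulombs = 806200 × 10⁻³ nanocoulombs = 806.2
  5.098 nanocoulombs → 5.098
  5.539 nanocoulombs → 5.539
  6005 picocoulombs = 6005 × 10⁻³ nanocoulombs = 6.005
Sum: 806.2 + 5.098 + 5.539 + 6.005 = 822.842

822.842 nanocoulombs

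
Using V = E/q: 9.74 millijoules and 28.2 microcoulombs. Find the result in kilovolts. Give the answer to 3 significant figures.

0.345 kilovolts

(9.74 × 10⁻³) / (28.2 × 10⁻⁶) = 0.34539 × 10³ V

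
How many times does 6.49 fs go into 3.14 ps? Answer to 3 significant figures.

484

(3.14 × 10^-12) / (6.49 × 10^-15) = 0.4838 × 10^3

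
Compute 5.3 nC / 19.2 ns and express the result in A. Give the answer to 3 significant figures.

0.276 A

(5.3 × 10^-9) / (19.2 × 10^-9) = 0.27604 A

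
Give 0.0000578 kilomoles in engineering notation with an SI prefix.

= 57.8e-3 moles; 1e-3 is milli.

57.8 millimoles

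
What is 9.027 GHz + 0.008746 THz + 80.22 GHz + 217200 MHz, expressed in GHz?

315.193 GHz

In GHz:
  9.027 GHz → 9.027
  0.008746 THz = 0.008746 × 10^3 GHz = 8.746
  80.22 GHz → 80.22
  217200 MHz = 217200 × 10^-3 GHz = 217.2
Sum: 9.027 + 8.746 + 80.22 + 217.2 = 315.193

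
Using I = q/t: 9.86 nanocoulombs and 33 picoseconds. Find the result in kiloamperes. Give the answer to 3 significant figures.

(9.86 × 10⁻⁹) / (33 × 10⁻¹²) = 0.29879 × 10³ A

0.299 kiloamperes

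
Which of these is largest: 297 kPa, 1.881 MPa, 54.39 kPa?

297 kPa = 297000 Pa
1.881 MPa = 1881000 Pa
54.39 kPa = 54390 Pa

1.881 MPa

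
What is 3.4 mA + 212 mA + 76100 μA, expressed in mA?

In mA:
  3.4 mA → 3.4
  212 mA → 212
  76100 μA = 76100 × 10⁻³ mA = 76.1
Sum: 3.4 + 212 + 76.1 = 291.5

291.5 mA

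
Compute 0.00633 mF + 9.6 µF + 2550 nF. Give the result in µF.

18.48 µF

In µF:
  0.00633 mF = 0.00633 × 10^3 µF = 6.33
  9.6 µF → 9.6
  2550 nF = 2550 × 10^-3 µF = 2.55
Sum: 6.33 + 9.6 + 2.55 = 18.48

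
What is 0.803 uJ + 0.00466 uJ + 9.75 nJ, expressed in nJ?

In nJ:
  0.803 uJ = 0.803e3 nJ = 803
  0.00466 uJ = 0.00466e3 nJ = 4.66
  9.75 nJ → 9.75
Sum: 803 + 4.66 + 9.75 = 817.41

817.41 nJ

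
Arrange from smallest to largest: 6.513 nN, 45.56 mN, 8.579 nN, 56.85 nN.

6.513 nN = 0.000000006513 N
45.56 mN = 0.04556 N
8.579 nN = 0.000000008579 N
56.85 nN = 0.00000005685 N

6.513 nN < 8.579 nN < 56.85 nN < 45.56 mN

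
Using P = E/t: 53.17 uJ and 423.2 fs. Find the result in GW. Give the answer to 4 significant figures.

(53.17e-6) / (423.2e-15) = 0.125638e9 W

0.1256 GW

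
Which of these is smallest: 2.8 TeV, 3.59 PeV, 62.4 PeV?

2.8 TeV = 2800000000000 eV
3.59 PeV = 3590000000000000 eV
62.4 PeV = 62400000000000000 eV

2.8 TeV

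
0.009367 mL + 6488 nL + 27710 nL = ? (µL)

In µL:
  0.009367 mL = 0.009367 × 10³ µL = 9.367
  6488 nL = 6488 × 10⁻³ µL = 6.488
  27710 nL = 27710 × 10⁻³ µL = 27.71
Sum: 9.367 + 6.488 + 27.71 = 43.565

43.565 µL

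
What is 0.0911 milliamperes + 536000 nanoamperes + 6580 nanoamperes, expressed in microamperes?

633.68 microamperes

In microamperes:
  0.0911 milliamperes = 0.0911 × 10³ microamperes = 91.1
  536000 nanoamperes = 536000 × 10⁻³ microamperes = 536
  6580 nanoamperes = 6580 × 10⁻³ microamperes = 6.58
Sum: 91.1 + 536 + 6.58 = 633.68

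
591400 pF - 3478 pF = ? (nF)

In nF:
  591400 pF = 591400 × 10^-3 nF = 591.4
  3478 pF = 3478 × 10^-3 nF = 3.478
Difference: 591.4 - 3.478 = 587.922

587.922 nF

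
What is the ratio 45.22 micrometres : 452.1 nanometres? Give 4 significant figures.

100.0

(45.22 × 10⁻⁶) / (452.1 × 10⁻⁹) = 0.10002 × 10³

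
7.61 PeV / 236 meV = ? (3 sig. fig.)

(7.61 × 10^15) / (236 × 10^-3) = 0.03225 × 10^18

32200000000000000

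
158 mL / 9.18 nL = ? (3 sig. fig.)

17200000

(158 × 10⁻³) / (9.18 × 10⁻⁹) = 17.21 × 10⁶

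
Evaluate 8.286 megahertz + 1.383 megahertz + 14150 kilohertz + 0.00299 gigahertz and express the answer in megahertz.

In megahertz:
  8.286 megahertz → 8.286
  1.383 megahertz → 1.383
  14150 kilohertz = 14150 × 10⁻³ megahertz = 14.15
  0.00299 gigahertz = 0.00299 × 10³ megahertz = 2.99
Sum: 8.286 + 1.383 + 14.15 + 2.99 = 26.809

26.809 megahertz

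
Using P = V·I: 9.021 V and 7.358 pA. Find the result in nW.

0.066376518 nW

9.021 × 7.358e-12 = 66.376518e-12 W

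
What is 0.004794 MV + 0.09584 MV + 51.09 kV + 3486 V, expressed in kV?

155.21 kV

In kV:
  0.004794 MV = 0.004794e3 kV = 4.794
  0.09584 MV = 0.09584e3 kV = 95.84
  51.09 kV → 51.09
  3486 V = 3486e-3 kV = 3.486
Sum: 4.794 + 95.84 + 51.09 + 3.486 = 155.21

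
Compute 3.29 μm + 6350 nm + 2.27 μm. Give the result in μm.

In μm:
  3.29 μm → 3.29
  6350 nm = 6350 × 10^-3 μm = 6.35
  2.27 μm → 2.27
Sum: 3.29 + 6.35 + 2.27 = 11.91

11.91 μm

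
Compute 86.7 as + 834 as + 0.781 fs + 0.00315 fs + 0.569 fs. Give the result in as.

In as:
  86.7 as → 86.7
  834 as → 834
  0.781 fs = 0.781e3 as = 781
  0.00315 fs = 0.00315e3 as = 3.15
  0.569 fs = 0.569e3 as = 569
Sum: 86.7 + 834 + 781 + 3.15 + 569 = 2273.85

2273.85 as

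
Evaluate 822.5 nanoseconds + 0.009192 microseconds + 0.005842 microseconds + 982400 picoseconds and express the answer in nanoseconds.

In nanoseconds:
  822.5 nanoseconds → 822.5
  0.009192 microseconds = 0.009192 × 10^3 nanoseconds = 9.192
  0.005842 microseconds = 0.005842 × 10^3 nanoseconds = 5.842
  982400 picoseconds = 982400 × 10^-3 nanoseconds = 982.4
Sum: 822.5 + 9.192 + 5.842 + 982.4 = 1819.934

1819.934 nanoseconds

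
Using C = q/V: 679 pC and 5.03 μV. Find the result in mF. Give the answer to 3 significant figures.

(679 × 10⁻¹²) / (5.03 × 10⁻⁶) = 134.99 × 10⁻⁶ F

0.135 mF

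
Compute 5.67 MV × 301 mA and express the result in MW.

5.67 × 10⁶ × 301 × 10⁻³ = 1706.67 × 10³ W

1.70667 MW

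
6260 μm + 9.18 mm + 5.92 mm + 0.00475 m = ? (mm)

26.11 mm

In mm:
  6260 μm = 6260 × 10⁻³ mm = 6.26
  9.18 mm → 9.18
  5.92 mm → 5.92
  0.00475 m = 0.00475 × 10³ mm = 4.75
Sum: 6.26 + 9.18 + 5.92 + 4.75 = 26.11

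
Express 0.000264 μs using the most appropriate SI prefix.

= 264 × 10⁻¹² s; 10⁻¹² is pico.

264 ps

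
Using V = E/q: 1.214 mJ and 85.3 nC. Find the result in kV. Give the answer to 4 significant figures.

(1.214e-3) / (85.3e-9) = 0.0142321e6 V

14.23 kV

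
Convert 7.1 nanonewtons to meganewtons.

0.0000000000000071 meganewtons

nano = 10^-9, mega = 10^6; factor is 10^-15.
7.1 × 10^-15 = 0.0000000000000071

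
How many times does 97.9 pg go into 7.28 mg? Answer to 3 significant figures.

74400000

(7.28 × 10⁻³) / (97.9 × 10⁻¹²) = 0.07436 × 10⁹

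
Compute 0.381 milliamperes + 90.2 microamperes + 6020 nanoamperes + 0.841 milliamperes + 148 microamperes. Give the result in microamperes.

1466.22 microamperes

In microamperes:
  0.381 milliamperes = 0.381e3 microamperes = 381
  90.2 microamperes → 90.2
  6020 nanoamperes = 6020e-3 microamperes = 6.02
  0.841 milliamperes = 0.841e3 microamperes = 841
  148 microamperes → 148
Sum: 381 + 90.2 + 6.02 + 841 + 148 = 1466.22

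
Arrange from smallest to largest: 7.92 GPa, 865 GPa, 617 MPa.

617 MPa < 7.92 GPa < 865 GPa

7.92 GPa = 7920000000 Pa
865 GPa = 865000000000 Pa
617 MPa = 617000000 Pa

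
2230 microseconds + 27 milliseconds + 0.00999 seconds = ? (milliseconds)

In milliseconds:
  2230 microseconds = 2230e-3 milliseconds = 2.23
  27 milliseconds → 27
  0.00999 seconds = 0.00999e3 milliseconds = 9.99
Sum: 2.23 + 27 + 9.99 = 39.22

39.22 milliseconds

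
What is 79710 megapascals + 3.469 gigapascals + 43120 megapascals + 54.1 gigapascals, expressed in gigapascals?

180.399 gigapascals

In gigapascals:
  79710 megapascals = 79710 × 10⁻³ gigapascals = 79.71
  3.469 gigapascals → 3.469
  43120 megapascals = 43120 × 10⁻³ gigapascals = 43.12
  54.1 gigapascals → 54.1
Sum: 79.71 + 3.469 + 43.12 + 54.1 = 180.399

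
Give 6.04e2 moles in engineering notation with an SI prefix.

= 604 moles; mantissa already in [1, 1000).

604 moles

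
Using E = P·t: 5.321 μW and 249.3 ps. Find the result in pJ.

5.321 × 10^-6 × 249.3 × 10^-12 = 1326.5253 × 10^-18 J

0.0013265253 pJ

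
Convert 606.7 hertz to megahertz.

(no prefix) = 10^0, mega = 10^6; factor is 10^-6.
606.7 × 10^-6 = 0.0006067

0.0006067 megahertz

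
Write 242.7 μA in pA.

micro = 1e-6, pico = 1e-12; factor is 1e6.
242.7 × 1e6 = 242700000

242700000 pA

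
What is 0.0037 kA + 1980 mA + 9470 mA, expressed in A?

15.15 A

In A:
  0.0037 kA = 0.0037 × 10^3 A = 3.7
  1980 mA = 1980 × 10^-3 A = 1.98
  9470 mA = 9470 × 10^-3 A = 9.47
Sum: 3.7 + 1.98 + 9.47 = 15.15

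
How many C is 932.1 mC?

0.9321 C

milli = 10^-3, (no prefix) = 10^0; factor is 10^-3.
932.1 × 10^-3 = 0.9321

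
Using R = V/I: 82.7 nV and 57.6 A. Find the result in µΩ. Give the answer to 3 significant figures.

0.00144 µΩ

(82.7 × 10⁻⁹) / (57.6) = 1.4358 × 10⁻⁹ Ω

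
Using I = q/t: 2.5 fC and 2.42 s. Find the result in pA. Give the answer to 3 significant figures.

(2.5e-15) / (2.42) = 1.0331e-15 A

0.00103 pA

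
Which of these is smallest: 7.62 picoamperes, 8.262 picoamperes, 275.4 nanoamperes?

7.62 picoamperes = 0.00000000000762 amperes
8.262 picoamperes = 0.000000000008262 amperes
275.4 nanoamperes = 0.0000002754 amperes

7.62 picoamperes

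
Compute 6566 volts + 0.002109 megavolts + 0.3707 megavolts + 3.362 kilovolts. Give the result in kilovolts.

In kilovolts:
  6566 volts = 6566 × 10⁻³ kilovolts = 6.566
  0.002109 megavolts = 0.002109 × 10³ kilovolts = 2.109
  0.3707 megavolts = 0.3707 × 10³ kilovolts = 370.7
  3.362 kilovolts → 3.362
Sum: 6.566 + 2.109 + 370.7 + 3.362 = 382.737

382.737 kilovolts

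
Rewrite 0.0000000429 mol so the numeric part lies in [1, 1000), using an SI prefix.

= 42.9 × 10⁻⁹ mol; 10⁻⁹ is nano.

42.9 nmol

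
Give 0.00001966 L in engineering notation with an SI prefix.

19.66 uL

= 19.66 × 10⁻⁶ L; 10⁻⁶ is micro.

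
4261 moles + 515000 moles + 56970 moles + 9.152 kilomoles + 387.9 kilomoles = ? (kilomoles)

973.283 kilomoles

In kilomoles:
  4261 moles = 4261 × 10⁻³ kilomoles = 4.261
  515000 moles = 515000 × 10⁻³ kilomoles = 515
  56970 moles = 56970 × 10⁻³ kilomoles = 56.97
  9.152 kilomoles → 9.152
  387.9 kilomoles → 387.9
Sum: 4.261 + 515 + 56.97 + 9.152 + 387.9 = 973.283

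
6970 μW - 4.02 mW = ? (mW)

In mW:
  6970 μW = 6970 × 10⁻³ mW = 6.97
  4.02 mW → 4.02
Difference: 6.97 - 4.02 = 2.95

2.95 mW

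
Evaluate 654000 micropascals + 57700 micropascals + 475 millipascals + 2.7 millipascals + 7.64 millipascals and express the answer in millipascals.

In millipascals:
  654000 micropascals = 654000 × 10⁻³ millipascals = 654
  57700 micropascals = 57700 × 10⁻³ millipascals = 57.7
  475 millipascals → 475
  2.7 millipascals → 2.7
  7.64 millipascals → 7.64
Sum: 654 + 57.7 + 475 + 2.7 + 7.64 = 1197.04

1197.04 millipascals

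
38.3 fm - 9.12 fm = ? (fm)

29.18 fm

In fm:
  38.3 fm → 38.3
  9.12 fm → 9.12
Difference: 38.3 - 9.12 = 29.18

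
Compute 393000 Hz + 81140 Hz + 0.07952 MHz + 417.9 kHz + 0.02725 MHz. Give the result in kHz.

In kHz:
  393000 Hz = 393000 × 10⁻³ kHz = 393
  81140 Hz = 81140 × 10⁻³ kHz = 81.14
  0.07952 MHz = 0.07952 × 10³ kHz = 79.52
  417.9 kHz → 417.9
  0.02725 MHz = 0.02725 × 10³ kHz = 27.25
Sum: 393 + 81.14 + 79.52 + 417.9 + 27.25 = 998.81

998.81 kHz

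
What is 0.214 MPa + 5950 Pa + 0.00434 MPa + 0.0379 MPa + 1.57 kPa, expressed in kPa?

263.76 kPa

In kPa:
  0.214 MPa = 0.214e3 kPa = 214
  5950 Pa = 5950e-3 kPa = 5.95
  0.00434 MPa = 0.00434e3 kPa = 4.34
  0.0379 MPa = 0.0379e3 kPa = 37.9
  1.57 kPa → 1.57
Sum: 214 + 5.95 + 4.34 + 37.9 + 1.57 = 263.76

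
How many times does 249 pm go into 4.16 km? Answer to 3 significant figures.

(4.16e3) / (249e-12) = 0.01671e15

16700000000000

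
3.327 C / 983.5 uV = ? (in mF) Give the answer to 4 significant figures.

(3.327) / (983.5e-6) = 0.00338282e6 F

3383000 mF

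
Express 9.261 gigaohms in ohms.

giga = 10^9, (no prefix) = 10^0; factor is 10^9.
9.261 × 10^9 = 9261000000

9261000000 ohms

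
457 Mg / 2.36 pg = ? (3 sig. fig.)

(457e6) / (2.36e-12) = 193.6e18

194000000000000000000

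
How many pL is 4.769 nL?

4769 pL

nano = 10^-9, pico = 10^-12; factor is 10^3.
4.769 × 10^3 = 4769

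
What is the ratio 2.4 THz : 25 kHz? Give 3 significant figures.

(2.4 × 10¹²) / (25 × 10³) = 0.096 × 10⁹

96000000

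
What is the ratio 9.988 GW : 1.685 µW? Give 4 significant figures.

5928000000000000

(9.988 × 10⁹) / (1.685 × 10⁻⁶) = 5.9276 × 10¹⁵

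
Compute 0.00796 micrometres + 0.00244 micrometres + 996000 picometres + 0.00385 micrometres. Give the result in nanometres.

1010.25 nanometres

In nanometres:
  0.00796 micrometres = 0.00796e3 nanometres = 7.96
  0.00244 micrometres = 0.00244e3 nanometres = 2.44
  996000 picometres = 996000e-3 nanometres = 996
  0.00385 micrometres = 0.00385e3 nanometres = 3.85
Sum: 7.96 + 2.44 + 996 + 3.85 = 1010.25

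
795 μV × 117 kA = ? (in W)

795e-6 × 117e3 = 93015e-3 W

93.015 W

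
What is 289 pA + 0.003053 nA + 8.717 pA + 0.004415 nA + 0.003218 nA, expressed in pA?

In pA:
  289 pA → 289
  0.003053 nA = 0.003053 × 10³ pA = 3.053
  8.717 pA → 8.717
  0.004415 nA = 0.004415 × 10³ pA = 4.415
  0.003218 nA = 0.003218 × 10³ pA = 3.218
Sum: 289 + 3.053 + 8.717 + 4.415 + 3.218 = 308.403

308.403 pA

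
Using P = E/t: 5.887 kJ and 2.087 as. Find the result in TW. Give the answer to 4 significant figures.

(5.887 × 10^3) / (2.087 × 10^-18) = 2.8208 × 10^21 W

2821000000 TW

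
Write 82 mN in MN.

milli = 1e-3, mega = 1e6; factor is 1e-9.
82 × 1e-9 = 0.000000082

0.000000082 MN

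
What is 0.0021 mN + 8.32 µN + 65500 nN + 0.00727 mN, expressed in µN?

83.19 µN

In µN:
  0.0021 mN = 0.0021 × 10³ µN = 2.1
  8.32 µN → 8.32
  65500 nN = 65500 × 10⁻³ µN = 65.5
  0.00727 mN = 0.00727 × 10³ µN = 7.27
Sum: 2.1 + 8.32 + 65.5 + 7.27 = 83.19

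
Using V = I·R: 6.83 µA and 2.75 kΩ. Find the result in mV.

6.83e-6 × 2.75e3 = 18.7825e-3 V

18.7825 mV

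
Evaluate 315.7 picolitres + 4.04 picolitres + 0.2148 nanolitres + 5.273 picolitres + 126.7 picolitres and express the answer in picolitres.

666.513 picolitres

In picolitres:
  315.7 picolitres → 315.7
  4.04 picolitres → 4.04
  0.2148 nanolitres = 0.2148e3 picolitres = 214.8
  5.273 picolitres → 5.273
  126.7 picolitres → 126.7
Sum: 315.7 + 4.04 + 214.8 + 5.273 + 126.7 = 666.513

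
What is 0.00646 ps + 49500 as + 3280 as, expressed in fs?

59.24 fs

In fs:
  0.00646 ps = 0.00646 × 10^3 fs = 6.46
  49500 as = 49500 × 10^-3 fs = 49.5
  3280 as = 3280 × 10^-3 fs = 3.28
Sum: 6.46 + 49.5 + 3.28 = 59.24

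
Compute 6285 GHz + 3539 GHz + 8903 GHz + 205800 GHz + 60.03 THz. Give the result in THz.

In THz:
  6285 GHz = 6285 × 10^-3 THz = 6.285
  3539 GHz = 3539 × 10^-3 THz = 3.539
  8903 GHz = 8903 × 10^-3 THz = 8.903
  205800 GHz = 205800 × 10^-3 THz = 205.8
  60.03 THz → 60.03
Sum: 6.285 + 3.539 + 8.903 + 205.8 + 60.03 = 284.557

284.557 THz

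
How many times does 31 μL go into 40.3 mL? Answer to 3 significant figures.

1300

(40.3 × 10^-3) / (31 × 10^-6) = 1.3 × 10^3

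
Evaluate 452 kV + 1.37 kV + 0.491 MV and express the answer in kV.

944.37 kV

In kV:
  452 kV → 452
  1.37 kV → 1.37
  0.491 MV = 0.491e3 kV = 491
Sum: 452 + 1.37 + 491 = 944.37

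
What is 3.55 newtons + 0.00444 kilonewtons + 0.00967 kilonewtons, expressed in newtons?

In newtons:
  3.55 newtons → 3.55
  0.00444 kilonewtons = 0.00444 × 10³ newtons = 4.44
  0.00967 kilonewtons = 0.00967 × 10³ newtons = 9.67
Sum: 3.55 + 4.44 + 9.67 = 17.66

17.66 newtons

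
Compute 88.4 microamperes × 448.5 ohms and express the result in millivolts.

88.4 × 10⁻⁶ × 448.5 = 39647.4 × 10⁻⁶ V

39.6474 millivolts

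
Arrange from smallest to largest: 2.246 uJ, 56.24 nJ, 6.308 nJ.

6.308 nJ < 56.24 nJ < 2.246 uJ

2.246 uJ = 0.000002246 J
56.24 nJ = 0.00000005624 J
6.308 nJ = 0.000000006308 J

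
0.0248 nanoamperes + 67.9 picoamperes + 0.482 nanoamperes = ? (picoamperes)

In picoamperes:
  0.0248 nanoamperes = 0.0248 × 10^3 picoamperes = 24.8
  67.9 picoamperes → 67.9
  0.482 nanoamperes = 0.482 × 10^3 picoamperes = 482
Sum: 24.8 + 67.9 + 482 = 574.7

574.7 picoamperes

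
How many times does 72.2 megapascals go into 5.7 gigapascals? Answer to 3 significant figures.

78.9

(5.7e9) / (72.2e6) = 0.07895e3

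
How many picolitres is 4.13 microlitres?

micro = 1e-6, pico = 1e-12; factor is 1e6.
4.13 × 1e6 = 4130000

4130000 picolitres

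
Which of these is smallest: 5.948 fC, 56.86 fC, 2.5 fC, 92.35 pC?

5.948 fC = 0.000000000000005948 C
56.86 fC = 0.00000000000005686 C
2.5 fC = 0.0000000000000025 C
92.35 pC = 0.00000000009235 C

2.5 fC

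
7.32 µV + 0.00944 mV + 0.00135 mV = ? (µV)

In µV:
  7.32 µV → 7.32
  0.00944 mV = 0.00944e3 µV = 9.44
  0.00135 mV = 0.00135e3 µV = 1.35
Sum: 7.32 + 9.44 + 1.35 = 18.11

18.11 µV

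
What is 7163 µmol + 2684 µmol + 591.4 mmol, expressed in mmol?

In mmol:
  7163 µmol = 7163 × 10⁻³ mmol = 7.163
  2684 µmol = 2684 × 10⁻³ mmol = 2.684
  591.4 mmol → 591.4
Sum: 7.163 + 2.684 + 591.4 = 601.247

601.247 mmol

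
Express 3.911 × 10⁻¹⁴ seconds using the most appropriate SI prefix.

39.11 femtoseconds

= 39.11 × 10⁻¹⁵ seconds; 10⁻¹⁵ is femto.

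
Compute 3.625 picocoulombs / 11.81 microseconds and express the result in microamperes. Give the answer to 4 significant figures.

(3.625 × 10^-12) / (11.81 × 10^-6) = 0.306943 × 10^-6 A

0.3069 microamperes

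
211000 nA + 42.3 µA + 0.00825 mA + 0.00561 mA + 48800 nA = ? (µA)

315.96 µA

In µA:
  211000 nA = 211000 × 10^-3 µA = 211
  42.3 µA → 42.3
  0.00825 mA = 0.00825 × 10^3 µA = 8.25
  0.00561 mA = 0.00561 × 10^3 µA = 5.61
  48800 nA = 48800 × 10^-3 µA = 48.8
Sum: 211 + 42.3 + 8.25 + 5.61 + 48.8 = 315.96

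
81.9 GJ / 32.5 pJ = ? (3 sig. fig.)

(81.9 × 10^9) / (32.5 × 10^-12) = 2.52 × 10^21

2520000000000000000000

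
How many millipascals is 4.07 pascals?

(no prefix) = 10⁰, milli = 10⁻³; factor is 10³.
4.07 × 10³ = 4070

4070 millipascals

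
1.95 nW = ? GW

0.00000000000000000195 GW

nano = 10⁻⁹, giga = 10⁹; factor is 10⁻¹⁸.
1.95 × 10⁻¹⁸ = 0.00000000000000000195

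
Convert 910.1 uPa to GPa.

0.0000000000009101 GPa

micro = 10^-6, giga = 10^9; factor is 10^-15.
910.1 × 10^-15 = 0.0000000000009101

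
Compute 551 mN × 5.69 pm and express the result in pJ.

551 × 10⁻³ × 5.69 × 10⁻¹² = 3135.19 × 10⁻¹⁵ J

3.13519 pJ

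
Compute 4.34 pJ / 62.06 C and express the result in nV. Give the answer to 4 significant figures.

0.00006993 nV

(4.34 × 10⁻¹²) / (62.06) = 0.0699323 × 10⁻¹² V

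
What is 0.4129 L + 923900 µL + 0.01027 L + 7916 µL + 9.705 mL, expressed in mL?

In mL:
  0.4129 L = 0.4129e3 mL = 412.9
  923900 µL = 923900e-3 mL = 923.9
  0.01027 L = 0.01027e3 mL = 10.27
  7916 µL = 7916e-3 mL = 7.916
  9.705 mL → 9.705
Sum: 412.9 + 923.9 + 10.27 + 7.916 + 9.705 = 1364.691

1364.691 mL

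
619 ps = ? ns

0.619 ns

pico = 10^-12, nano = 10^-9; factor is 10^-3.
619 × 10^-3 = 0.619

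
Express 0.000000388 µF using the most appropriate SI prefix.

388 fF

= 388e-15 F; 1e-15 is femto.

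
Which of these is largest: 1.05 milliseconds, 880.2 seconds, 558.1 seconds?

1.05 milliseconds = 0.00105 seconds
880.2 seconds = 880.2 seconds
558.1 seconds = 558.1 seconds

880.2 seconds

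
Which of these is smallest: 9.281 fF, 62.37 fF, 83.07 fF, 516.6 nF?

9.281 fF = 0.000000000000009281 F
62.37 fF = 0.00000000000006237 F
83.07 fF = 0.00000000000008307 F
516.6 nF = 0.0000005166 F

9.281 fF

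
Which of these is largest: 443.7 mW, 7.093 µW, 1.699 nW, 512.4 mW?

443.7 mW = 0.4437 W
7.093 µW = 0.000007093 W
1.699 nW = 0.000000001699 W
512.4 mW = 0.5124 W

512.4 mW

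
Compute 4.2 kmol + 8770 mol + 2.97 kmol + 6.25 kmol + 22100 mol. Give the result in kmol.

In kmol:
  4.2 kmol → 4.2
  8770 mol = 8770e-3 kmol = 8.77
  2.97 kmol → 2.97
  6.25 kmol → 6.25
  22100 mol = 22100e-3 kmol = 22.1
Sum: 4.2 + 8.77 + 2.97 + 6.25 + 22.1 = 44.29

44.29 kmol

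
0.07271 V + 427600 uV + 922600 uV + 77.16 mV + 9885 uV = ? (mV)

In mV:
  0.07271 V = 0.07271 × 10³ mV = 72.71
  427600 uV = 427600 × 10⁻³ mV = 427.6
  922600 uV = 922600 × 10⁻³ mV = 922.6
  77.16 mV → 77.16
  9885 uV = 9885 × 10⁻³ mV = 9.885
Sum: 72.71 + 427.6 + 922.6 + 77.16 + 9.885 = 1509.955

1509.955 mV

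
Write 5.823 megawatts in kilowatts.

5823 kilowatts

mega = 10⁶, kilo = 10³; factor is 10³.
5.823 × 10³ = 5823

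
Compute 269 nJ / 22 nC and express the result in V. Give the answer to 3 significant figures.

12.2 V

(269e-9) / (22e-9) = 12.227 V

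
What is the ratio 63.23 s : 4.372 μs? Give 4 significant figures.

(63.23) / (4.372 × 10⁻⁶) = 14.462 × 10⁶

14460000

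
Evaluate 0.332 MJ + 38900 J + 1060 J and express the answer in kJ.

371.96 kJ

In kJ:
  0.332 MJ = 0.332e3 kJ = 332
  38900 J = 38900e-3 kJ = 38.9
  1060 J = 1060e-3 kJ = 1.06
Sum: 332 + 38.9 + 1.06 = 371.96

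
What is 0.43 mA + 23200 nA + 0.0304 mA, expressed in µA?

483.6 µA

In µA:
  0.43 mA = 0.43e3 µA = 430
  23200 nA = 23200e-3 µA = 23.2
  0.0304 mA = 0.0304e3 µA = 30.4
Sum: 430 + 23.2 + 30.4 = 483.6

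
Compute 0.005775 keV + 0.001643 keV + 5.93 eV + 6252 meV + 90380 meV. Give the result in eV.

In eV:
  0.005775 keV = 0.005775e3 eV = 5.775
  0.001643 keV = 0.001643e3 eV = 1.643
  5.93 eV → 5.93
  6252 meV = 6252e-3 eV = 6.252
  90380 meV = 90380e-3 eV = 90.38
Sum: 5.775 + 1.643 + 5.93 + 6.252 + 90.38 = 109.98

109.98 eV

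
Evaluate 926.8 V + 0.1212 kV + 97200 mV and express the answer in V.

1145.2 V

In V:
  926.8 V → 926.8
  0.1212 kV = 0.1212e3 V = 121.2
  97200 mV = 97200e-3 V = 97.2
Sum: 926.8 + 121.2 + 97.2 = 1145.2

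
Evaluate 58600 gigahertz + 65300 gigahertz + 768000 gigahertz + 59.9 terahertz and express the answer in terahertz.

951.8 terahertz

In terahertz:
  58600 gigahertz = 58600 × 10⁻³ terahertz = 58.6
  65300 gigahertz = 65300 × 10⁻³ terahertz = 65.3
  768000 gigahertz = 768000 × 10⁻³ terahertz = 768
  59.9 terahertz → 59.9
Sum: 58.6 + 65.3 + 768 + 59.9 = 951.8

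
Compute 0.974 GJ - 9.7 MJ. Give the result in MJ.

964.3 MJ

In MJ:
  0.974 GJ = 0.974 × 10³ MJ = 974
  9.7 MJ → 9.7
Difference: 974 - 9.7 = 964.3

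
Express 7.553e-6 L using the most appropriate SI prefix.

7.553 uL

= 7.553e-6 L; 1e-6 is micro.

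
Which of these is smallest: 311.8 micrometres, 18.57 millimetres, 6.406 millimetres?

311.8 micrometres = 0.0003118 metres
18.57 millimetres = 0.01857 metres
6.406 millimetres = 0.006406 metres

311.8 micrometres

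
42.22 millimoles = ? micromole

milli = 1e-3, micro = 1e-6; factor is 1e3.
42.22 × 1e3 = 42220

42220 micromoles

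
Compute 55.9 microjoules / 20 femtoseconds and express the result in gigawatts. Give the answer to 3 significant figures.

(55.9 × 10^-6) / (20 × 10^-15) = 2.795 × 10^9 W

2.80 gigawatts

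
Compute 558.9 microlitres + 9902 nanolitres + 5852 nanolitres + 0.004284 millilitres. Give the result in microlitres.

578.938 microlitres

In microlitres:
  558.9 microlitres → 558.9
  9902 nanolitres = 9902e-3 microlitres = 9.902
  5852 nanolitres = 5852e-3 microlitres = 5.852
  0.004284 millilitres = 0.004284e3 microlitres = 4.284
Sum: 558.9 + 9.902 + 5.852 + 4.284 = 578.938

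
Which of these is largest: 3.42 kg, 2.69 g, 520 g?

3.42 kg = 3420 g
2.69 g = 2.69 g
520 g = 520 g

3.42 kg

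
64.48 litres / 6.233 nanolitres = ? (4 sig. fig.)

(64.48) / (6.233 × 10^-9) = 10.345 × 10^9

10340000000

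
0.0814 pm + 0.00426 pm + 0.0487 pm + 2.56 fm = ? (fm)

In fm:
  0.0814 pm = 0.0814 × 10³ fm = 81.4
  0.00426 pm = 0.00426 × 10³ fm = 4.26
  0.0487 pm = 0.0487 × 10³ fm = 48.7
  2.56 fm → 2.56
Sum: 81.4 + 4.26 + 48.7 + 2.56 = 136.92

136.92 fm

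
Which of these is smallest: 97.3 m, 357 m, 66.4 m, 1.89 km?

66.4 m

97.3 m = 97.3 m
357 m = 357 m
66.4 m = 66.4 m
1.89 km = 1890 m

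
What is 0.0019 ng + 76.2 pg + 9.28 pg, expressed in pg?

In pg:
  0.0019 ng = 0.0019 × 10³ pg = 1.9
  76.2 pg → 76.2
  9.28 pg → 9.28
Sum: 1.9 + 76.2 + 9.28 = 87.38

87.38 pg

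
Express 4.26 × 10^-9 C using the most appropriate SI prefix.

= 4.26 × 10^-9 C; 10^-9 is nano.

4.26 nC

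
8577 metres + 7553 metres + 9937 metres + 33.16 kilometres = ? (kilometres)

In kilometres:
  8577 metres = 8577e-3 kilometres = 8.577
  7553 metres = 7553e-3 kilometres = 7.553
  9937 metres = 9937e-3 kilometres = 9.937
  33.16 kilometres → 33.16
Sum: 8.577 + 7.553 + 9.937 + 33.16 = 59.227

59.227 kilometres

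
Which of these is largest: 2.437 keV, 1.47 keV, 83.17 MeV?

83.17 MeV

2.437 keV = 2437 eV
1.47 keV = 1470 eV
83.17 MeV = 83170000 eV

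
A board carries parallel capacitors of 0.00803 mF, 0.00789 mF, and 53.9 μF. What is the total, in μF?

69.82 μF

In μF:
  0.00803 mF = 0.00803 × 10³ μF = 8.03
  0.00789 mF = 0.00789 × 10³ μF = 7.89
  53.9 μF → 53.9
Sum: 8.03 + 7.89 + 53.9 = 69.82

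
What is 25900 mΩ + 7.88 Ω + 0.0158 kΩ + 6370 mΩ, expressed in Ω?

55.95 Ω

In Ω:
  25900 mΩ = 25900 × 10⁻³ Ω = 25.9
  7.88 Ω → 7.88
  0.0158 kΩ = 0.0158 × 10³ Ω = 15.8
  6370 mΩ = 6370 × 10⁻³ Ω = 6.37
Sum: 25.9 + 7.88 + 15.8 + 6.37 = 55.95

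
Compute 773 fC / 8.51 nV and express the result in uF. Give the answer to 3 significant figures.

(773 × 10⁻¹⁵) / (8.51 × 10⁻⁹) = 90.834 × 10⁻⁶ F

90.8 uF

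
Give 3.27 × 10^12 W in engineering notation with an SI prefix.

= 3.27 × 10^12 W; 10^12 is tera.

3.27 TW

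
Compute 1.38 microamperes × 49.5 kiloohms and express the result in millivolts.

1.38 × 10^-6 × 49.5 × 10^3 = 68.31 × 10^-3 V

68.31 millivolts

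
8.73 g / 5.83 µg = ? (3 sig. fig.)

(8.73) / (5.83 × 10^-6) = 1.497 × 10^6

1500000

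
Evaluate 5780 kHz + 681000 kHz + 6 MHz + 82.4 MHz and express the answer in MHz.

775.18 MHz

In MHz:
  5780 kHz = 5780e-3 MHz = 5.78
  681000 kHz = 681000e-3 MHz = 681
  6 MHz → 6
  82.4 MHz → 82.4
Sum: 5.78 + 681 + 6 + 82.4 = 775.18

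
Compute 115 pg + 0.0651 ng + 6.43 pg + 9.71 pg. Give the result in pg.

196.24 pg

In pg:
  115 pg → 115
  0.0651 ng = 0.0651 × 10³ pg = 65.1
  6.43 pg → 6.43
  9.71 pg → 9.71
Sum: 115 + 65.1 + 6.43 + 9.71 = 196.24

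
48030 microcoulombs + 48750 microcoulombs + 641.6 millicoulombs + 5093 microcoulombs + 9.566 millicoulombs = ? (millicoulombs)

753.039 millicoulombs

In millicoulombs:
  48030 microcoulombs = 48030e-3 millicoulombs = 48.03
  48750 microcoulombs = 48750e-3 millicoulombs = 48.75
  641.6 millicoulombs → 641.6
  5093 microcoulombs = 5093e-3 millicoulombs = 5.093
  9.566 millicoulombs → 9.566
Sum: 48.03 + 48.75 + 641.6 + 5.093 + 9.566 = 753.039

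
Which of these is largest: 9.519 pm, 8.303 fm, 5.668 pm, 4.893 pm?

9.519 pm

9.519 pm = 0.000000000009519 m
8.303 fm = 0.000000000000008303 m
5.668 pm = 0.000000000005668 m
4.893 pm = 0.000000000004893 m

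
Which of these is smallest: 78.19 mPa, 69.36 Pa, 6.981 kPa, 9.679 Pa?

78.19 mPa

78.19 mPa = 0.07819 Pa
69.36 Pa = 69.36 Pa
6.981 kPa = 6981 Pa
9.679 Pa = 9.679 Pa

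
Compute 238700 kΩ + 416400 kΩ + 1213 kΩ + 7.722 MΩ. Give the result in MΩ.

In MΩ:
  238700 kΩ = 238700 × 10⁻³ MΩ = 238.7
  416400 kΩ = 416400 × 10⁻³ MΩ = 416.4
  1213 kΩ = 1213 × 10⁻³ MΩ = 1.213
  7.722 MΩ → 7.722
Sum: 238.7 + 416.4 + 1.213 + 7.722 = 664.035

664.035 MΩ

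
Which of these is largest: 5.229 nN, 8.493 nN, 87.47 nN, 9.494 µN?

9.494 µN

5.229 nN = 0.000000005229 N
8.493 nN = 0.000000008493 N
87.47 nN = 0.00000008747 N
9.494 µN = 0.000009494 N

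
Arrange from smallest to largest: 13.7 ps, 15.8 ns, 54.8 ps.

13.7 ps = 0.0000000000137 s
15.8 ns = 0.0000000158 s
54.8 ps = 0.0000000000548 s

13.7 ps < 54.8 ps < 15.8 ns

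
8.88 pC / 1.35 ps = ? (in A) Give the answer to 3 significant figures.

6.58 A

(8.88 × 10^-12) / (1.35 × 10^-12) = 6.5778 A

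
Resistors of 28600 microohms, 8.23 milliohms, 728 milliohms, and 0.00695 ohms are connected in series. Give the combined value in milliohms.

In milliohms:
  28600 microohms = 28600e-3 milliohms = 28.6
  8.23 milliohms → 8.23
  728 milliohms → 728
  0.00695 ohms = 0.00695e3 milliohms = 6.95
Sum: 28.6 + 8.23 + 728 + 6.95 = 771.78

771.78 milliohms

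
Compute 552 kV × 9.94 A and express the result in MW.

552 × 10^3 × 9.94 = 5486.88 × 10^3 W

5.48688 MW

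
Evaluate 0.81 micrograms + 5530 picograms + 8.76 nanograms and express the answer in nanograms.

824.29 nanograms

In nanograms:
  0.81 micrograms = 0.81e3 nanograms = 810
  5530 picograms = 5530e-3 nanograms = 5.53
  8.76 nanograms → 8.76
Sum: 810 + 5.53 + 8.76 = 824.29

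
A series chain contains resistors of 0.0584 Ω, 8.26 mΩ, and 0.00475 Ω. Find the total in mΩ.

In mΩ:
  0.0584 Ω = 0.0584 × 10^3 mΩ = 58.4
  8.26 mΩ → 8.26
  0.00475 Ω = 0.00475 × 10^3 mΩ = 4.75
Sum: 58.4 + 8.26 + 4.75 = 71.41

71.41 mΩ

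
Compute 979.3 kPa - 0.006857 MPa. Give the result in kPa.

In kPa:
  979.3 kPa → 979.3
  0.006857 MPa = 0.006857e3 kPa = 6.857
Difference: 979.3 - 6.857 = 972.443

972.443 kPa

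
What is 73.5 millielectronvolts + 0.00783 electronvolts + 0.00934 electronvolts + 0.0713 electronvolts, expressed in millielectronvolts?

In millielectronvolts:
  73.5 millielectronvolts → 73.5
  0.00783 electronvolts = 0.00783 × 10^3 millielectronvolts = 7.83
  0.00934 electronvolts = 0.00934 × 10^3 millielectronvolts = 9.34
  0.0713 electronvolts = 0.0713 × 10^3 millielectronvolts = 71.3
Sum: 73.5 + 7.83 + 9.34 + 71.3 = 161.97

161.97 millielectronvolts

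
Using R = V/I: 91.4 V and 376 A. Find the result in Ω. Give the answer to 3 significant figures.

0.243 Ω

(91.4) / (376) = 0.24309 Ω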